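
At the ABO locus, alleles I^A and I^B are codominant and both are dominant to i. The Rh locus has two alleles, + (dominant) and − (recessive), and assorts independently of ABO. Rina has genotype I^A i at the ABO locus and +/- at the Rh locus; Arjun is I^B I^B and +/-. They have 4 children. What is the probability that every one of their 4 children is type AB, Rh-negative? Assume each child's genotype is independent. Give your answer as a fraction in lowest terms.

ABO cross I^A i × I^B I^B → 1/2 B, 1/2 AB.
Rh cross +/- × +/- → 3/4 Rh+, 1/4 Rh-; so P(type AB, Rh-negative) = 1/2 × 1/4 = 1/8 per child.
All 4 independent: (1/8)^4 = 1/4096.

1/4096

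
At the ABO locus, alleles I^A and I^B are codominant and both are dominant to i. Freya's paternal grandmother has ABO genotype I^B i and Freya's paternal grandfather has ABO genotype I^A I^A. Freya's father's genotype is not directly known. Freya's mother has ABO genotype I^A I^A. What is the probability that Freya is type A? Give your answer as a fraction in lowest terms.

Freya's father's ABO genotype from I^B i × I^A I^A: 1/2 I^A I^B, 1/2 I^A i.
Crossing each possibility with the mother I^A I^A and summing P(type A): 1/2·1/2 + 1/2·1 = 3/4.

3/4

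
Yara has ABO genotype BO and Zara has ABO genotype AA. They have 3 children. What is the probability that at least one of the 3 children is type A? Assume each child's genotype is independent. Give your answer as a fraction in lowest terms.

7/8

ABO cross BO × AA → 1/2 A, 1/2 AB.
So P(type A) = 1/2 per child.
P(none) = (1/2)^3 = 1/8; P(at least one) = 1 − 1/8 = 7/8.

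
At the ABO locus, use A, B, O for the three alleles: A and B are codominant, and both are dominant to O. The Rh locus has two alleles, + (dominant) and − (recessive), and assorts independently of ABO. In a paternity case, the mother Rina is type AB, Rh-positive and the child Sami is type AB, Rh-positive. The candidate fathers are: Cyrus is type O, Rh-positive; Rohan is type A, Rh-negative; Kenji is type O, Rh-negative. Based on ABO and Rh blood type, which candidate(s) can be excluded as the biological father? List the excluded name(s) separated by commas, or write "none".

A candidate is excluded only if no genotype consistent with his phenotype could produce a type AB, Rh-positive child with a type AB, Rh-positive mother.
Cyrus (type O, Rh+): no genotype consistent with that phenotype can produce a type-AB Rh+ child with a type-AB mother.
Kenji (type O, Rh-): no genotype consistent with that phenotype can produce a type-AB Rh+ child with a type-AB mother.

Cyrus, Kenji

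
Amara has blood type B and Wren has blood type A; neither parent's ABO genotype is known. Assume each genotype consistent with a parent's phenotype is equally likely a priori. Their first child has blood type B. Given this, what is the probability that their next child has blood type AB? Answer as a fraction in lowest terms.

Possible genotypes: Amara ∈ {BB, BO}; Wren ∈ {AA, AO}.
Weight each parental genotype pair by prior × P(type-B child):
  BB × AO: posterior weight 2/3; P(next child type AB) = 1/2.
  BO × AO: posterior weight 1/3; P(next child type AB) = 1/4.
Weighted sum = 5/12.

5/12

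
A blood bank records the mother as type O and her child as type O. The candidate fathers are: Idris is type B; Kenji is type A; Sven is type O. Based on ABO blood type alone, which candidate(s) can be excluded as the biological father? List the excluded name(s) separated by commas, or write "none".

none

A candidate is excluded only if no genotype consistent with his phenotype could produce a type O child with a type O mother.
Every candidate has at least one consistent genotype combination, so none can be excluded.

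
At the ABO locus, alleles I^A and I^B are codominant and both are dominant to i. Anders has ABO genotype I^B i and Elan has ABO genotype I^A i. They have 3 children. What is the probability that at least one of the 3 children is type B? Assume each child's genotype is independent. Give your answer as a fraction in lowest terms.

ABO cross I^B i × I^A i → 1/4 O, 1/4 A, 1/4 B, 1/4 AB.
So P(type B) = 1/4 per child.
P(none) = (3/4)^3 = 27/64; P(at least one) = 1 − 27/64 = 37/64.

37/64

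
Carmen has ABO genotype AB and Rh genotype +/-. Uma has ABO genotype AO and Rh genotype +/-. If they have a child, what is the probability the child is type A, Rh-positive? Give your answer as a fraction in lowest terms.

ABO cross AB × AO → offspring phenotypes: 1/2 A, 1/4 B, 1/4 AB.
Rh cross +/- × +/- → 3/4 Rh+, 1/4 Rh-.
Independent loci: P(type A, Rh-positive) = 1/2 × 3/4 = 3/8.

3/8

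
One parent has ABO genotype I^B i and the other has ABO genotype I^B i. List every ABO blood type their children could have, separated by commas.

O, B

Gametes from I^B i × I^B i give offspring ABO genotypes I^B I^B, I^B i, i i, i.e. phenotypes O, B.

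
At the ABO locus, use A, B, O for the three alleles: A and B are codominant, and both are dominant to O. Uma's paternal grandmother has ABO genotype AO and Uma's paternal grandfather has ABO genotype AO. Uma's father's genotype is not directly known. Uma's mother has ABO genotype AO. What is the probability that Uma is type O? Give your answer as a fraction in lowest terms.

1/4

Uma's father's ABO genotype from AO × AO: 1/4 AA, 1/2 AO, 1/4 OO.
Crossing each possibility with the mother AO and summing P(type O): 1/4·0 + 1/2·1/4 + 1/4·1/2 = 1/4.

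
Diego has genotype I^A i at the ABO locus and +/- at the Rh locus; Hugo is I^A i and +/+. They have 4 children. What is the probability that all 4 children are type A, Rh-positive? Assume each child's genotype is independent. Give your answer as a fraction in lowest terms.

ABO cross I^A i × I^A i → 1/4 O, 3/4 A.
Rh cross +/- × +/+ → 1 Rh+; so P(type A, Rh-positive) = 3/4 × 1 = 3/4 per child.
All 4 independent: (3/4)^4 = 81/256.

81/256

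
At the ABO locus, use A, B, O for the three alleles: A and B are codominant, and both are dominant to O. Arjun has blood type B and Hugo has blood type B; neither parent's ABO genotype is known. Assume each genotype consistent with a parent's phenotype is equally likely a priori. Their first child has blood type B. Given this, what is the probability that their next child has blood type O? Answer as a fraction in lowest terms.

Possible genotypes: Arjun ∈ {BB, BO}; Hugo ∈ {BB, BO}.
Weight each parental genotype pair by prior × P(type-B child):
  BB × BB: posterior weight 4/15; P(next child type O) = 0.
  BB × BO: posterior weight 4/15; P(next child type O) = 0.
  BO × BB: posterior weight 4/15; P(next child type O) = 0.
  BO × BO: posterior weight 1/5; P(next child type O) = 1/4.
Weighted sum = 1/20.

1/20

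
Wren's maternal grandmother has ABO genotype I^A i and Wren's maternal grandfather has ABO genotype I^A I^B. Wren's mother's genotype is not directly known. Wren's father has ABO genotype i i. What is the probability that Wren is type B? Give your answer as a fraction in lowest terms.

Wren's mother's ABO genotype from I^A i × I^A I^B: 1/4 I^A I^A, 1/4 I^A I^B, 1/4 I^A i, 1/4 I^B i.
Crossing each possibility with the father i i and summing P(type B): 1/4·0 + 1/4·1/2 + 1/4·0 + 1/4·1/2 = 1/4.

1/4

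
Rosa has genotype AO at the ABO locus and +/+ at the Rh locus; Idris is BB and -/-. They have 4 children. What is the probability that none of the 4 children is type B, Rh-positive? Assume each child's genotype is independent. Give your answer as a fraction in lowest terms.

1/16

ABO cross AO × BB → 1/2 B, 1/2 AB.
Rh cross +/+ × -/- → 1 Rh+; so P(type B, Rh-positive) = 1/2 × 1 = 1/2 per child.
P(not type B, Rh-positive) = 1/2 for one child; (1/2)^4 = 1/16.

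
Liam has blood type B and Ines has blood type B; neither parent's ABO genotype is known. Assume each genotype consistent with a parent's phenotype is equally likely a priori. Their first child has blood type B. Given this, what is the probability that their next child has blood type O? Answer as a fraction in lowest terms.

1/20

Possible genotypes: Liam ∈ {I^B I^B, I^B i}; Ines ∈ {I^B I^B, I^B i}.
Weight each parental genotype pair by prior × P(type-B child):
  I^B I^B × I^B I^B: posterior weight 4/15; P(next child type O) = 0.
  I^B I^B × I^B i: posterior weight 4/15; P(next child type O) = 0.
  I^B i × I^B I^B: posterior weight 4/15; P(next child type O) = 0.
  I^B i × I^B i: posterior weight 1/5; P(next child type O) = 1/4.
Weighted sum = 1/20.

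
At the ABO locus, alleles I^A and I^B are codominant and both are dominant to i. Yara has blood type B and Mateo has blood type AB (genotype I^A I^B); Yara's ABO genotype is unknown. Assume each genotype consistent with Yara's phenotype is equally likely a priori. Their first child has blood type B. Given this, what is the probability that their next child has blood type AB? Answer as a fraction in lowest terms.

3/8

Possible genotypes: Yara ∈ {I^B I^B, I^B i}; Mateo ∈ {I^A I^B}.
Weight each parental genotype pair by prior × P(type-B child):
  I^B I^B × I^A I^B: posterior weight 1/2; P(next child type AB) = 1/2.
  I^B i × I^A I^B: posterior weight 1/2; P(next child type AB) = 1/4.
Weighted sum = 3/8.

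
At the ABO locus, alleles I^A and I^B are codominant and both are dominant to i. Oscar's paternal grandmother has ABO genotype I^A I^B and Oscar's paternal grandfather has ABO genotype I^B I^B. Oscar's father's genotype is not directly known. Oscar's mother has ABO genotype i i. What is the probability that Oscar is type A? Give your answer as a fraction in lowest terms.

1/4

Oscar's father's ABO genotype from I^A I^B × I^B I^B: 1/2 I^A I^B, 1/2 I^B I^B.
Crossing each possibility with the mother i i and summing P(type A): 1/2·1/2 + 1/2·0 = 1/4.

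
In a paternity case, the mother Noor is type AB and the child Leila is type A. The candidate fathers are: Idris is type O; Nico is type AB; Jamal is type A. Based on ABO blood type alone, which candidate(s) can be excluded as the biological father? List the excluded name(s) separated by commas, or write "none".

none

A candidate is excluded only if no genotype consistent with his phenotype could produce a type A child with a type AB mother.
Every candidate has at least one consistent genotype combination, so none can be excluded.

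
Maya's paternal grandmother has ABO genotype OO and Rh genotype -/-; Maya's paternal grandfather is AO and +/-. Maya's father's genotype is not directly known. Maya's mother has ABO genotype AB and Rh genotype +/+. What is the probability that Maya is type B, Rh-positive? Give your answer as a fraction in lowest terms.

Maya's father's ABO genotype from OO × AO: 1/2 AO, 1/2 OO.
Crossing each possibility with the mother AB and summing P(type B): 1/2·1/4 + 1/2·1/2 = 3/8.
Similarly for Rh via the father's Rh distribution: P(Rh+) = 1.
Independent loci: 3/8 × 1 = 3/8.

3/8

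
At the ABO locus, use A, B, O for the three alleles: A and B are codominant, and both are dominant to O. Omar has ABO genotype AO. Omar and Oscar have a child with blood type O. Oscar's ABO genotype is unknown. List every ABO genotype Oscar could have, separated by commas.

For each candidate genotype of Oscar, check whether crossing it with AO can produce every observed child phenotype.
  AA → possible child types {A} ✗
  AB → possible child types {A, B, AB} ✗
  AO → possible child types {O, A} ✓
  BB → possible child types {B, AB} ✗
  BO → possible child types {O, A, B, AB} ✓
  OO → possible child types {O, A} ✓

AO, BO, OO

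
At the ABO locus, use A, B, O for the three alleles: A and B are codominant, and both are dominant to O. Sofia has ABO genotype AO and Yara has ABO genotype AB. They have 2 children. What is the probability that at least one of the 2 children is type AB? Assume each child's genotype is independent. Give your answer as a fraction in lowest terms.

ABO cross AO × AB → 1/2 A, 1/4 B, 1/4 AB.
So P(type AB) = 1/4 per child.
P(none) = (3/4)^2 = 9/16; P(at least one) = 1 − 9/16 = 7/16.

7/16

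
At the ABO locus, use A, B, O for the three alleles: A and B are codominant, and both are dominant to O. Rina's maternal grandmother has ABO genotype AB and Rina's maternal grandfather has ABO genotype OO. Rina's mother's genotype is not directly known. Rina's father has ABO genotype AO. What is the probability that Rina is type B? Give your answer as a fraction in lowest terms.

Rina's mother's ABO genotype from AB × OO: 1/2 AO, 1/2 BO.
Crossing each possibility with the father AO and summing P(type B): 1/2·0 + 1/2·1/4 = 1/8.

1/8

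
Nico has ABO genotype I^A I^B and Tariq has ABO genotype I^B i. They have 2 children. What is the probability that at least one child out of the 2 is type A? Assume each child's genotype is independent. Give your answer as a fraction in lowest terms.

7/16

ABO cross I^A I^B × I^B i → 1/4 A, 1/2 B, 1/4 AB.
So P(type A) = 1/4 per child.
P(none) = (3/4)^2 = 9/16; P(at least one) = 1 − 9/16 = 7/16.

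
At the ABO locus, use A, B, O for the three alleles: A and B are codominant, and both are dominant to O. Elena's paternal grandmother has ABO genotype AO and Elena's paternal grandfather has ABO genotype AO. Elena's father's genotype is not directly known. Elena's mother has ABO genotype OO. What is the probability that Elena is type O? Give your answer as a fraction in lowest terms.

1/2

Elena's father's ABO genotype from AO × AO: 1/4 AA, 1/2 AO, 1/4 OO.
Crossing each possibility with the mother OO and summing P(type O): 1/4·0 + 1/2·1/2 + 1/4·1 = 1/2.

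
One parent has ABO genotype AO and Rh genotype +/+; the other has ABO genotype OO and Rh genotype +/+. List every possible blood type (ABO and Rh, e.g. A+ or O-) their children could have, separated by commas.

Gametes from AO × OO give offspring ABO genotypes AO, OO, i.e. phenotypes O, A.
Rh cross +/+ × +/+ → phenotypes Rh+.
Combining independently: O+, A+.

O+, A+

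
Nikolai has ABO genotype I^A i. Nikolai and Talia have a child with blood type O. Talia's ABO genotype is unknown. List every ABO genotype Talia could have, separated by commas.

I^A i, I^B i, i i

For each candidate genotype of Talia, check whether crossing it with I^A i can produce every observed child phenotype.
  I^A I^A → possible child types {A} ✗
  I^A I^B → possible child types {A, B, AB} ✗
  I^A i → possible child types {O, A} ✓
  I^B I^B → possible child types {B, AB} ✗
  I^B i → possible child types {O, A, B, AB} ✓
  i i → possible child types {O, A} ✓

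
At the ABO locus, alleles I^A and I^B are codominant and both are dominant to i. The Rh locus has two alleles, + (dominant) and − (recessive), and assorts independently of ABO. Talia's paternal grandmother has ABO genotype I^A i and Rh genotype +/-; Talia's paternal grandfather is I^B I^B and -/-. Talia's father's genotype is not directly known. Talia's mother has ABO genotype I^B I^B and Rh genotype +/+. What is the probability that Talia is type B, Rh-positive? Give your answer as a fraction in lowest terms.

3/4

Talia's father's ABO genotype from I^A i × I^B I^B: 1/2 I^A I^B, 1/2 I^B i.
Crossing each possibility with the mother I^B I^B and summing P(type B): 1/2·1/2 + 1/2·1 = 3/4.
Similarly for Rh via the father's Rh distribution: P(Rh+) = 1.
Independent loci: 3/4 × 1 = 3/4.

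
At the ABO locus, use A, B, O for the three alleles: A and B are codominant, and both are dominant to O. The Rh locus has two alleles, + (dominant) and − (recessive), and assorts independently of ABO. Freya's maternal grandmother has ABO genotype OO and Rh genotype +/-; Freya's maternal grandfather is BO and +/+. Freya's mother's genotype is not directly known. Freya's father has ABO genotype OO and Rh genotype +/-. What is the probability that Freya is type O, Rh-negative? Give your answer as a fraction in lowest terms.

3/32

Freya's mother's ABO genotype from OO × BO: 1/2 BO, 1/2 OO.
Crossing each possibility with the father OO and summing P(type O): 1/2·1/2 + 1/2·1 = 3/4.
Similarly for Rh via the mother's Rh distribution: P(Rh-) = 1/8.
Independent loci: 3/4 × 1/8 = 3/32.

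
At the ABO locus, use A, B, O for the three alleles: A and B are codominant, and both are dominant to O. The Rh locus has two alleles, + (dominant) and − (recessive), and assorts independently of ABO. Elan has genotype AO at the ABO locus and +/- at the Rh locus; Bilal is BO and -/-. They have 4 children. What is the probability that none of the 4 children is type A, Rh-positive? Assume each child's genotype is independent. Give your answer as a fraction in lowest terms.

2401/4096

ABO cross AO × BO → 1/4 O, 1/4 A, 1/4 B, 1/4 AB.
Rh cross +/- × -/- → 1/2 Rh+, 1/2 Rh-; so P(type A, Rh-positive) = 1/4 × 1/2 = 1/8 per child.
P(not type A, Rh-positive) = 7/8 for one child; (7/8)^4 = 2401/4096.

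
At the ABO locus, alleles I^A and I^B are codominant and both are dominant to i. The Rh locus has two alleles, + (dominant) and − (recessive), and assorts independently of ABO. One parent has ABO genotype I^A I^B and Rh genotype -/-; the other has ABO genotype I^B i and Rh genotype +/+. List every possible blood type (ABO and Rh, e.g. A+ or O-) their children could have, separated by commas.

Gametes from I^A I^B × I^B i give offspring ABO genotypes I^A I^B, I^A i, I^B I^B, I^B i, i.e. phenotypes A, B, AB.
Rh cross -/- × +/+ → phenotypes Rh+.
Combining independently: A+, B+, AB+.

A+, B+, AB+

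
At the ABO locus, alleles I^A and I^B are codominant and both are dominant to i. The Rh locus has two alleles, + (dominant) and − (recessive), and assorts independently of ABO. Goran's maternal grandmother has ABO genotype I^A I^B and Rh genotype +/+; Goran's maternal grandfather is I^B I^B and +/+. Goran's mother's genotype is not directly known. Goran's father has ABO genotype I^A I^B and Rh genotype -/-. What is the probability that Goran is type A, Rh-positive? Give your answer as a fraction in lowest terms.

Goran's mother's ABO genotype from I^A I^B × I^B I^B: 1/2 I^A I^B, 1/2 I^B I^B.
Crossing each possibility with the father I^A I^B and summing P(type A): 1/2·1/4 + 1/2·0 = 1/8.
Similarly for Rh via the mother's Rh distribution: P(Rh+) = 1.
Independent loci: 1/8 × 1 = 1/8.

1/8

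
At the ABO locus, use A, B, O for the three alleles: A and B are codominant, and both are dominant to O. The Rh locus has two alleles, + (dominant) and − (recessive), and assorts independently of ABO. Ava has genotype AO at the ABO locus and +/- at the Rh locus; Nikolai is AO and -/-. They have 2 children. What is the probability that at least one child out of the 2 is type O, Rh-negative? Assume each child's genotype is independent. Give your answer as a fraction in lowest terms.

ABO cross AO × AO → 1/4 O, 3/4 A.
Rh cross +/- × -/- → 1/2 Rh+, 1/2 Rh-; so P(type O, Rh-negative) = 1/4 × 1/2 = 1/8 per child.
P(none) = (7/8)^2 = 49/64; P(at least one) = 1 − 49/64 = 15/64.

15/64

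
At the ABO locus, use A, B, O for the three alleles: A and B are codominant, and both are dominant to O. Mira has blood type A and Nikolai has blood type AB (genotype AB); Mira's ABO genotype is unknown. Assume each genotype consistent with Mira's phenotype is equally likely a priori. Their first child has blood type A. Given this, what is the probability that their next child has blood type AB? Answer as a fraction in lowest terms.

3/8

Possible genotypes: Mira ∈ {AA, AO}; Nikolai ∈ {AB}.
Weight each parental genotype pair by prior × P(type-A child):
  AA × AB: posterior weight 1/2; P(next child type AB) = 1/2.
  AO × AB: posterior weight 1/2; P(next child type AB) = 1/4.
Weighted sum = 3/8.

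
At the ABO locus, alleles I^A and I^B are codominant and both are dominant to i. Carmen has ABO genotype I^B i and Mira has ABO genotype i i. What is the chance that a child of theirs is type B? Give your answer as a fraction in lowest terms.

ABO cross I^B i × i i → offspring phenotypes: 1/2 O, 1/2 B.
So P(type B) = 1/2.

1/2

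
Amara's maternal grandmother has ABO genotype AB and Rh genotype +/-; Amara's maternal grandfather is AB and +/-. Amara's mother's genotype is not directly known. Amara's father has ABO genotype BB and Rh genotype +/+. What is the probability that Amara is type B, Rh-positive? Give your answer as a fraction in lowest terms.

1/2

Amara's mother's ABO genotype from AB × AB: 1/4 AA, 1/2 AB, 1/4 BB.
Crossing each possibility with the father BB and summing P(type B): 1/4·0 + 1/2·1/2 + 1/4·1 = 1/2.
Similarly for Rh via the mother's Rh distribution: P(Rh+) = 1.
Independent loci: 1/2 × 1 = 1/2.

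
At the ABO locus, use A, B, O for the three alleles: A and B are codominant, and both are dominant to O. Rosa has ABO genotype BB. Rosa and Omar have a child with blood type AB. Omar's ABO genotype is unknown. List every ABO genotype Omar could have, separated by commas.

For each candidate genotype of Omar, check whether crossing it with BB can produce every observed child phenotype.
  AA → possible child types {AB} ✓
  AB → possible child types {B, AB} ✓
  AO → possible child types {B, AB} ✓
  BB → possible child types {B} ✗
  BO → possible child types {B} ✗
  OO → possible child types {B} ✗

AA, AB, AO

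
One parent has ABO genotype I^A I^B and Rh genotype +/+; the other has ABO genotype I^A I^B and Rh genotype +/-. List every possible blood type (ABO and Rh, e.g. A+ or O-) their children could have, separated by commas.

A+, B+, AB+

Gametes from I^A I^B × I^A I^B give offspring ABO genotypes I^A I^A, I^A I^B, I^B I^B, i.e. phenotypes A, B, AB.
Rh cross +/+ × +/- → phenotypes Rh+.
Combining independently: A+, B+, AB+.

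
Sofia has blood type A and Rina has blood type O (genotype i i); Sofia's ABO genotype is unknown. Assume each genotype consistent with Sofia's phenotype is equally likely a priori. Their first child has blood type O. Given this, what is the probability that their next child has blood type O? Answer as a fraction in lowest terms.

Possible genotypes: Sofia ∈ {I^A I^A, I^A i}; Rina ∈ {i i}.
Weight each parental genotype pair by prior × P(type-O child):
  I^A i × i i: posterior weight 1; P(next child type O) = 1/2.
Weighted sum = 1/2.

1/2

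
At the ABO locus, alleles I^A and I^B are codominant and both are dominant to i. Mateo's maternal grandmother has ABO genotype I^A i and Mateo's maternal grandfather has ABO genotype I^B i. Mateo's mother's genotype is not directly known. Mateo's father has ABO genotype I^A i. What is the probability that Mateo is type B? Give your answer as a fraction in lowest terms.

1/8

Mateo's mother's ABO genotype from I^A i × I^B i: 1/4 I^A I^B, 1/4 I^A i, 1/4 I^B i, 1/4 i i.
Crossing each possibility with the father I^A i and summing P(type B): 1/4·1/4 + 1/4·0 + 1/4·1/4 + 1/4·0 = 1/8.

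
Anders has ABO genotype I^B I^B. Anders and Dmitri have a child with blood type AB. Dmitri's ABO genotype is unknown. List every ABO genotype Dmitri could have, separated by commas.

I^A I^A, I^A I^B, I^A i

For each candidate genotype of Dmitri, check whether crossing it with I^B I^B can produce every observed child phenotype.
  I^A I^A → possible child types {AB} ✓
  I^A I^B → possible child types {B, AB} ✓
  I^A i → possible child types {B, AB} ✓
  I^B I^B → possible child types {B} ✗
  I^B i → possible child types {B} ✗
  i i → possible child types {B} ✗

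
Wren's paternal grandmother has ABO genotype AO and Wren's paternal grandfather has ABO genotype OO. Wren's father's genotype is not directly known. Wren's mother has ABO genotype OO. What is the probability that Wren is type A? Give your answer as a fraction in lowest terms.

Wren's father's ABO genotype from AO × OO: 1/2 AO, 1/2 OO.
Crossing each possibility with the mother OO and summing P(type A): 1/2·1/2 + 1/2·0 = 1/4.

1/4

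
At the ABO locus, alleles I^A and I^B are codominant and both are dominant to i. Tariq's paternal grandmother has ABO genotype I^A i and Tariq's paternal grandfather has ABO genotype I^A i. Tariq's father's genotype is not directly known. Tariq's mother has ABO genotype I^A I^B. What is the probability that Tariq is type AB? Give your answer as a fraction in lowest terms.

1/4

Tariq's father's ABO genotype from I^A i × I^A i: 1/4 I^A I^A, 1/2 I^A i, 1/4 i i.
Crossing each possibility with the mother I^A I^B and summing P(type AB): 1/4·1/2 + 1/2·1/4 + 1/4·0 = 1/4.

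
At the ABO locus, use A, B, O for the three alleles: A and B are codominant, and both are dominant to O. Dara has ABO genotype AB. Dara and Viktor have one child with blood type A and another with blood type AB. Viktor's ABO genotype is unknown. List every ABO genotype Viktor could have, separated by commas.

AA, AB, AO, BO

For each candidate genotype of Viktor, check whether crossing it with AB can produce every observed child phenotype.
  AA → possible child types {A, AB} ✓
  AB → possible child types {A, B, AB} ✓
  AO → possible child types {A, B, AB} ✓
  BB → possible child types {B, AB} ✗
  BO → possible child types {A, B, AB} ✓
  OO → possible child types {A, B} ✗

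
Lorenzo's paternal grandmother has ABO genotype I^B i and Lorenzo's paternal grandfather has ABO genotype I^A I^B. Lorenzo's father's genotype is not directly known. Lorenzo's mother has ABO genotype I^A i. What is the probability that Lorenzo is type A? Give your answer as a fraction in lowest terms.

3/8

Lorenzo's father's ABO genotype from I^B i × I^A I^B: 1/4 I^A I^B, 1/4 I^A i, 1/4 I^B I^B, 1/4 I^B i.
Crossing each possibility with the mother I^A i and summing P(type A): 1/4·1/2 + 1/4·3/4 + 1/4·0 + 1/4·1/4 = 3/8.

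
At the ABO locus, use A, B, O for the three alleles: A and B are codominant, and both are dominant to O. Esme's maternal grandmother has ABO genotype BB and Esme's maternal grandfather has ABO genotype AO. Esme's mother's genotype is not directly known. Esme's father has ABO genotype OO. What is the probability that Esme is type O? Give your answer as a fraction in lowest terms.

Esme's mother's ABO genotype from BB × AO: 1/2 AB, 1/2 BO.
Crossing each possibility with the father OO and summing P(type O): 1/2·0 + 1/2·1/2 = 1/4.

1/4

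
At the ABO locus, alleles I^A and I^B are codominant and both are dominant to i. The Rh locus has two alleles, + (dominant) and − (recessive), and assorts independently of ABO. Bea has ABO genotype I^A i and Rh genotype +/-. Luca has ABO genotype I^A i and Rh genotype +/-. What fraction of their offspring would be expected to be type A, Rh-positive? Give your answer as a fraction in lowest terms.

ABO cross I^A i × I^A i → offspring phenotypes: 1/4 O, 3/4 A.
Rh cross +/- × +/- → 3/4 Rh+, 1/4 Rh-.
Independent loci: P(type A, Rh-positive) = 3/4 × 3/4 = 9/16.

9/16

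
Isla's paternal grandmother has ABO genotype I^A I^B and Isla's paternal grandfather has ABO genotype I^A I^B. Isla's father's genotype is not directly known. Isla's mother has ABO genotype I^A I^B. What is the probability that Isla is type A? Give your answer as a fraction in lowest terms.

Isla's father's ABO genotype from I^A I^B × I^A I^B: 1/4 I^A I^A, 1/2 I^A I^B, 1/4 I^B I^B.
Crossing each possibility with the mother I^A I^B and summing P(type A): 1/4·1/2 + 1/2·1/4 + 1/4·0 = 1/4.

1/4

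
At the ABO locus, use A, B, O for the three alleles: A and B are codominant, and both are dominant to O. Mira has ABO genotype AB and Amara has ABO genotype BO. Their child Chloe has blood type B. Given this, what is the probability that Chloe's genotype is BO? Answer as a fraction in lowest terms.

Cross AB × BO → 1/4 AB, 1/4 AO, 1/4 BB, 1/4 BO.
Type-B genotypes among offspring: BB (1/4), BO (1/4); total 1/2.
P(BO | type B) = (1/4) / (1/2) = 1/2.

1/2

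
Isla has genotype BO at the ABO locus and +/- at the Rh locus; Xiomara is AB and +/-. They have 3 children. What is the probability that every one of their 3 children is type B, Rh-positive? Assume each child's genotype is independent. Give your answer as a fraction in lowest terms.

27/512

ABO cross BO × AB → 1/4 A, 1/2 B, 1/4 AB.
Rh cross +/- × +/- → 3/4 Rh+, 1/4 Rh-; so P(type B, Rh-positive) = 1/2 × 3/4 = 3/8 per child.
All 3 independent: (3/8)^3 = 27/512.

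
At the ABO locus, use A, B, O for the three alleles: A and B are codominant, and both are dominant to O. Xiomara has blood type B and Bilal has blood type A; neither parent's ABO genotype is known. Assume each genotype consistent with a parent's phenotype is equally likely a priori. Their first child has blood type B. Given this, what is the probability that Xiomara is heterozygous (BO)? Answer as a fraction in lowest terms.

Possible genotypes: Xiomara ∈ {BB, BO}; Bilal ∈ {AA, AO}.
Weight each parental genotype pair by prior × P(type-B child):
  BB × AO: posterior weight 2/3.
  BO × AO: posterior weight 1/3.
Sum the posterior weight over pairs where Xiomara is BO: 1/3.

1/3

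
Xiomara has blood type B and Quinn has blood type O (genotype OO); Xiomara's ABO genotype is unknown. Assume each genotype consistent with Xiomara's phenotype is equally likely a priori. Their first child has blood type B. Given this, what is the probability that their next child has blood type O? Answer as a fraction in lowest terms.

1/6

Possible genotypes: Xiomara ∈ {BB, BO}; Quinn ∈ {OO}.
Weight each parental genotype pair by prior × P(type-B child):
  BB × OO: posterior weight 2/3; P(next child type O) = 0.
  BO × OO: posterior weight 1/3; P(next child type O) = 1/2.
Weighted sum = 1/6.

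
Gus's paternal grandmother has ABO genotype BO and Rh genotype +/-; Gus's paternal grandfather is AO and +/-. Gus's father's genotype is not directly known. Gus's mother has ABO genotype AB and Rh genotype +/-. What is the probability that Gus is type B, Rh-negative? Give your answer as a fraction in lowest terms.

3/32

Gus's father's ABO genotype from BO × AO: 1/4 AB, 1/4 AO, 1/4 BO, 1/4 OO.
Crossing each possibility with the mother AB and summing P(type B): 1/4·1/4 + 1/4·1/4 + 1/4·1/2 + 1/4·1/2 = 3/8.
Similarly for Rh via the father's Rh distribution: P(Rh-) = 1/4.
Independent loci: 3/8 × 1/4 = 3/32.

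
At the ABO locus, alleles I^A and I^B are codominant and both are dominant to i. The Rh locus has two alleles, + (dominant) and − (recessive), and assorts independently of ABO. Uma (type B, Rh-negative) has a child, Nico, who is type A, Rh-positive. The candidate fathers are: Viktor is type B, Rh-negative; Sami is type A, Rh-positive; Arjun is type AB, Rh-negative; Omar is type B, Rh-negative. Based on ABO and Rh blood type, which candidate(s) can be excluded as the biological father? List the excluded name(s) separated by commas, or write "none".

Viktor, Arjun, Omar

A candidate is excluded only if no genotype consistent with his phenotype could produce a type A, Rh-positive child with a type B, Rh-negative mother.
Viktor (type B, Rh-): no genotype consistent with that phenotype can produce a type-A Rh+ child with a type-B mother.
Arjun (type AB, Rh-): no genotype consistent with that phenotype can produce a type-A Rh+ child with a type-B mother.
Omar (type B, Rh-): no genotype consistent with that phenotype can produce a type-A Rh+ child with a type-B mother.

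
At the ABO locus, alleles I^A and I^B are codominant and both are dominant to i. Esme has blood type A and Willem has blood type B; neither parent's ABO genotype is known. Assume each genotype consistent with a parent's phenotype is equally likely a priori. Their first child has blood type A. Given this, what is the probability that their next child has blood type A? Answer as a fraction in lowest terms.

Possible genotypes: Esme ∈ {I^A I^A, I^A i}; Willem ∈ {I^B I^B, I^B i}.
Weight each parental genotype pair by prior × P(type-A child):
  I^A I^A × I^B i: posterior weight 2/3; P(next child type A) = 1/2.
  I^A i × I^B i: posterior weight 1/3; P(next child type A) = 1/4.
Weighted sum = 5/12.

5/12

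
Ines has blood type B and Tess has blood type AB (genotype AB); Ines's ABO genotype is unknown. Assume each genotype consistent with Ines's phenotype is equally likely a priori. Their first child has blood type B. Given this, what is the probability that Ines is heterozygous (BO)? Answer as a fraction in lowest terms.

Possible genotypes: Ines ∈ {BB, BO}; Tess ∈ {AB}.
Weight each parental genotype pair by prior × P(type-B child):
  BB × AB: posterior weight 1/2.
  BO × AB: posterior weight 1/2.
Sum the posterior weight over pairs where Ines is BO: 1/2.

1/2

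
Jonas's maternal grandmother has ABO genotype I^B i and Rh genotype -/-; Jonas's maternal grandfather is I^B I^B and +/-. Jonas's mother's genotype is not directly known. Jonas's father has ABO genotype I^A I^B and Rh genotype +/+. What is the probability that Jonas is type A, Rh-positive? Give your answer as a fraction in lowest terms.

1/8

Jonas's mother's ABO genotype from I^B i × I^B I^B: 1/2 I^B I^B, 1/2 I^B i.
Crossing each possibility with the father I^A I^B and summing P(type A): 1/2·0 + 1/2·1/4 = 1/8.
Similarly for Rh via the mother's Rh distribution: P(Rh+) = 1.
Independent loci: 1/8 × 1 = 1/8.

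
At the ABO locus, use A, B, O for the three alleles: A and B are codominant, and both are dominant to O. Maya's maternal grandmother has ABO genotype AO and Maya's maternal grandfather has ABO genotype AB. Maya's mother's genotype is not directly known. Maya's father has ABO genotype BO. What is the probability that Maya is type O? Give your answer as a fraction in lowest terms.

1/8

Maya's mother's ABO genotype from AO × AB: 1/4 AA, 1/4 AB, 1/4 AO, 1/4 BO.
Crossing each possibility with the father BO and summing P(type O): 1/4·0 + 1/4·0 + 1/4·1/4 + 1/4·1/4 = 1/8.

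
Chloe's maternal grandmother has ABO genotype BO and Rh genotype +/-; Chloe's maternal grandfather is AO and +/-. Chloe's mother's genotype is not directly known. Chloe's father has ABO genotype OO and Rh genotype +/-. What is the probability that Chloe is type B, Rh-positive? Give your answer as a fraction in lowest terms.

Chloe's mother's ABO genotype from BO × AO: 1/4 AB, 1/4 AO, 1/4 BO, 1/4 OO.
Crossing each possibility with the father OO and summing P(type B): 1/4·1/2 + 1/4·0 + 1/4·1/2 + 1/4·0 = 1/4.
Similarly for Rh via the mother's Rh distribution: P(Rh+) = 3/4.
Independent loci: 1/4 × 3/4 = 3/16.

3/16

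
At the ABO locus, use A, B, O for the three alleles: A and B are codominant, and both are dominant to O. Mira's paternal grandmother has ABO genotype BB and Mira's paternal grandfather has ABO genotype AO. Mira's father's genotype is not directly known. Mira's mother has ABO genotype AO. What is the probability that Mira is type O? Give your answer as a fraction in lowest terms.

Mira's father's ABO genotype from BB × AO: 1/2 AB, 1/2 BO.
Crossing each possibility with the mother AO and summing P(type O): 1/2·0 + 1/2·1/4 = 1/8.

1/8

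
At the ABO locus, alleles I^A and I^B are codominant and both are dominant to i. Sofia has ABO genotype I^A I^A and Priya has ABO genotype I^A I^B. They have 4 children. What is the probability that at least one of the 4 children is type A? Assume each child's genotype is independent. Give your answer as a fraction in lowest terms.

ABO cross I^A I^A × I^A I^B → 1/2 A, 1/2 AB.
So P(type A) = 1/2 per child.
P(none) = (1/2)^4 = 1/16; P(at least one) = 1 − 1/16 = 15/16.

15/16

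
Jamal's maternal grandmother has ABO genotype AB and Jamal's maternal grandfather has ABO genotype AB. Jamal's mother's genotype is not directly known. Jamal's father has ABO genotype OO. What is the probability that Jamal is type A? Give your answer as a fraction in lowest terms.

1/2

Jamal's mother's ABO genotype from AB × AB: 1/4 AA, 1/2 AB, 1/4 BB.
Crossing each possibility with the father OO and summing P(type A): 1/4·1 + 1/2·1/2 + 1/4·0 = 1/2.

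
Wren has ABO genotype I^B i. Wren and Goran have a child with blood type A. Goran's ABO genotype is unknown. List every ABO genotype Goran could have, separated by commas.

I^A I^A, I^A I^B, I^A i

For each candidate genotype of Goran, check whether crossing it with I^B i can produce every observed child phenotype.
  I^A I^A → possible child types {A, AB} ✓
  I^A I^B → possible child types {A, B, AB} ✓
  I^A i → possible child types {O, A, B, AB} ✓
  I^B I^B → possible child types {B} ✗
  I^B i → possible child types {O, B} ✗
  i i → possible child types {O, B} ✗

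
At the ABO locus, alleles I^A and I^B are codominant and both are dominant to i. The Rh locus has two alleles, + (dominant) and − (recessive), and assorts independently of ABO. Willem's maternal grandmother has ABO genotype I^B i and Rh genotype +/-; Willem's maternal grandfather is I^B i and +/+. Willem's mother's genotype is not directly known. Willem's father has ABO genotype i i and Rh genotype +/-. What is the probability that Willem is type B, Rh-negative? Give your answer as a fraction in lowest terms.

Willem's mother's ABO genotype from I^B i × I^B i: 1/4 I^B I^B, 1/2 I^B i, 1/4 i i.
Crossing each possibility with the father i i and summing P(type B): 1/4·1 + 1/2·1/2 + 1/4·0 = 1/2.
Similarly for Rh via the mother's Rh distribution: P(Rh-) = 1/8.
Independent loci: 1/2 × 1/8 = 1/16.

1/16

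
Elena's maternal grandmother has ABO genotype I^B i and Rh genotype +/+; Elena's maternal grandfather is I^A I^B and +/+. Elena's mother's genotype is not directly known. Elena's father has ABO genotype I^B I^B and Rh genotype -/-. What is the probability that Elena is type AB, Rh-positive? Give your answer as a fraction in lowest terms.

1/4

Elena's mother's ABO genotype from I^B i × I^A I^B: 1/4 I^A I^B, 1/4 I^A i, 1/4 I^B I^B, 1/4 I^B i.
Crossing each possibility with the father I^B I^B and summing P(type AB): 1/4·1/2 + 1/4·1/2 + 1/4·0 + 1/4·0 = 1/4.
Similarly for Rh via the mother's Rh distribution: P(Rh+) = 1.
Independent loci: 1/4 × 1 = 1/4.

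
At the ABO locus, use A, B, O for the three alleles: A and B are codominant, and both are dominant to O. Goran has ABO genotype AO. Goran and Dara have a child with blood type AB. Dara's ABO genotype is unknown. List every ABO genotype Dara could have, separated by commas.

AB, BB, BO

For each candidate genotype of Dara, check whether crossing it with AO can produce every observed child phenotype.
  AA → possible child types {A} ✗
  AB → possible child types {A, B, AB} ✓
  AO → possible child types {O, A} ✗
  BB → possible child types {B, AB} ✓
  BO → possible child types {O, A, B, AB} ✓
  OO → possible child types {O, A} ✗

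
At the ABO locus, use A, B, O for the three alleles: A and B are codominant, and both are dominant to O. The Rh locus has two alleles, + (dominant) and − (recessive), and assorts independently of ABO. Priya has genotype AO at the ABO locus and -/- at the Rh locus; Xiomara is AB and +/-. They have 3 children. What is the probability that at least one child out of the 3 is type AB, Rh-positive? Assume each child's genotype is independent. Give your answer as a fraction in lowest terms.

ABO cross AO × AB → 1/2 A, 1/4 B, 1/4 AB.
Rh cross -/- × +/- → 1/2 Rh+, 1/2 Rh-; so P(type AB, Rh-positive) = 1/4 × 1/2 = 1/8 per child.
P(none) = (7/8)^3 = 343/512; P(at least one) = 1 − 343/512 = 169/512.

169/512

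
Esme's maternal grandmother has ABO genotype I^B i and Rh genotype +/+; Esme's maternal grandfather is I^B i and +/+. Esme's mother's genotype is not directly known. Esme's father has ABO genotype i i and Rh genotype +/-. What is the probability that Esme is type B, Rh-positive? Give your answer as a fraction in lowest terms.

1/2

Esme's mother's ABO genotype from I^B i × I^B i: 1/4 I^B I^B, 1/2 I^B i, 1/4 i i.
Crossing each possibility with the father i i and summing P(type B): 1/4·1 + 1/2·1/2 + 1/4·0 = 1/2.
Similarly for Rh via the mother's Rh distribution: P(Rh+) = 1.
Independent loci: 1/2 × 1 = 1/2.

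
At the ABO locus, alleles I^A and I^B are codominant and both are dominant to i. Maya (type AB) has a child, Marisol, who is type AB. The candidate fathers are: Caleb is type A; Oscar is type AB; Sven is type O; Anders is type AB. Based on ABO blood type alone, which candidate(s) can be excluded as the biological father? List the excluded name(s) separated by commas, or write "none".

Sven

A candidate is excluded only if no genotype consistent with his phenotype could produce a type AB child with a type AB mother.
Sven (type O): no genotype consistent with that phenotype can produce a type-AB child with a type-AB mother.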